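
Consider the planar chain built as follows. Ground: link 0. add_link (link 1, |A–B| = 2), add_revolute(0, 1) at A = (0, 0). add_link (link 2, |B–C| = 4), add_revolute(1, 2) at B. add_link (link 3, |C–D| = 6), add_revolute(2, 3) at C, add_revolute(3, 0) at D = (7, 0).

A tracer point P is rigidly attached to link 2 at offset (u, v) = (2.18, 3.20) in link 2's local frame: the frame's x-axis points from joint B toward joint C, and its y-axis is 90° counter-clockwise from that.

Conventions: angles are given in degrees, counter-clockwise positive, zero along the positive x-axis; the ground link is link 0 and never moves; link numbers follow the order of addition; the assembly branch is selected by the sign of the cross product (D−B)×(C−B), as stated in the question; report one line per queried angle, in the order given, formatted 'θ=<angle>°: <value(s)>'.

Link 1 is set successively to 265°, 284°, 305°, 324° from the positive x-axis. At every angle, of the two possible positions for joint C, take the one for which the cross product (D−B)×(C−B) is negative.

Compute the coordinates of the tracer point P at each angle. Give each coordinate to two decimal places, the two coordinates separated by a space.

A=(0,0), D=(7.00,0)
θ=265°: B = A + 2.00·(cos265°, sin265°) = (-0.1743, -1.9924)
θ=265°: |BD| = 7.4458
θ=265°: circle(B,4.00) ∩ circle(D,6.00): a=2.3799, h=3.2150
θ=265°:   candidates: C₊=(1.2585,1.7422) cross=23.938; C₋=(2.9791,-4.4533) cross=-23.938
θ=265°:   branch - wants cross < 0 → take C=(2.9791,-4.4533) (cross=-23.938)
θ=265°: ex = (C−B)/|BC| = (0.7883,-0.6152); ey = (0.6152,0.7883)
θ=265°: P = B + 2.18·ex + 3.20·ey = (3.5130,-0.8109)
θ=284°: B = A + 2.00·(cos284°, sin284°) = (0.4838, -1.9406)
θ=284°: |BD| = 6.7990
θ=284°: circle(B,4.00) ∩ circle(D,6.00): a=1.9287, h=3.5043
θ=284°:   candidates: C₊=(1.3321,1.9684) cross=23.826; C₋=(3.3325,-4.7486) cross=-23.826
θ=284°:   branch - wants cross < 0 → take C=(3.3325,-4.7486) (cross=-23.826)
θ=284°: ex = (C−B)/|BC| = (0.7122,-0.7020); ey = (0.7020,0.7122)
θ=284°: P = B + 2.18·ex + 3.20·ey = (4.2828,-1.1920)
θ=305°: B = A + 2.00·(cos305°, sin305°) = (1.1472, -1.6383)
θ=305°: |BD| = 6.0778
θ=305°: circle(B,4.00) ∩ circle(D,6.00): a=1.3936, h=3.7494
θ=305°:   candidates: C₊=(1.4785,2.3479) cross=22.788; C₋=(3.4998,-4.8733) cross=-22.788
θ=305°:   branch - wants cross < 0 → take C=(3.4998,-4.8733) (cross=-22.788)
θ=305°: ex = (C−B)/|BC| = (0.5882,-0.8087); ey = (0.8087,0.5882)
θ=305°: P = B + 2.18·ex + 3.20·ey = (5.0173,-1.5192)
θ=324°: B = A + 2.00·(cos324°, sin324°) = (1.6180, -1.1756)
θ=324°: |BD| = 5.5089
θ=324°: circle(B,4.00) ∩ circle(D,6.00): a=0.9392, h=3.8882
θ=324°:   candidates: C₊=(1.7058,2.8235) cross=21.419; C₋=(3.3653,-4.7738) cross=-21.419
θ=324°:   branch - wants cross < 0 → take C=(3.3653,-4.7738) (cross=-21.419)
θ=324°: ex = (C−B)/|BC| = (0.4368,-0.8996); ey = (0.8996,0.4368)
θ=324°: P = B + 2.18·ex + 3.20·ey = (5.4489,-1.7388)

θ=265°: 3.51 -0.81
θ=284°: 4.28 -1.19
θ=305°: 5.02 -1.52
θ=324°: 5.45 -1.74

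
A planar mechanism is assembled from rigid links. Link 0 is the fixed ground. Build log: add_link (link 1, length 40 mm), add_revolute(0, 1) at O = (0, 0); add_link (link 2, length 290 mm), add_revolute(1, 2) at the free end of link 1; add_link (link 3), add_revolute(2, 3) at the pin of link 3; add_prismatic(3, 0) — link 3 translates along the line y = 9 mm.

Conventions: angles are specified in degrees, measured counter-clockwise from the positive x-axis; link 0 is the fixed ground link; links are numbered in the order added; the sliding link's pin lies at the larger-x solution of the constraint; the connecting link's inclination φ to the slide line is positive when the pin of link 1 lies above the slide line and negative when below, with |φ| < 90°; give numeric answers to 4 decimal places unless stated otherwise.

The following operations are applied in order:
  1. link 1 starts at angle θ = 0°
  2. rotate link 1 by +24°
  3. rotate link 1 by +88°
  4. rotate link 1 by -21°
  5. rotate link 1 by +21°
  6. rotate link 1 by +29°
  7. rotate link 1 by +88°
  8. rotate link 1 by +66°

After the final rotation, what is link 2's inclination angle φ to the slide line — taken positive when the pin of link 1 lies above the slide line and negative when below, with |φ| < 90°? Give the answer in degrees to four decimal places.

geometry: r = 40 mm, L = 290 mm, e = 9 mm; θ starts at 0°
rotate link 1 by +24°: θ ← 0° +24° = 24°
rotate link 1 by +88°: θ ← 24° +88° = 112°
rotate link 1 by -21°: θ ← 112° -21° = 91°
rotate link 1 by +21°: θ ← 91° +21° = 112°
rotate link 1 by +29°: θ ← 112° +29° = 141°
rotate link 1 by +88°: θ ← 141° +88° = 229°
rotate link 1 by +66°: θ ← 229° +66° = 295°
h = r sin θ − e = -36.252311 − 9 = -45.252311
sin φ = h / L = -45.252311 / 290 = -0.15604245
φ = arcsin(-0.15604245) = -8.977260°

-8.9773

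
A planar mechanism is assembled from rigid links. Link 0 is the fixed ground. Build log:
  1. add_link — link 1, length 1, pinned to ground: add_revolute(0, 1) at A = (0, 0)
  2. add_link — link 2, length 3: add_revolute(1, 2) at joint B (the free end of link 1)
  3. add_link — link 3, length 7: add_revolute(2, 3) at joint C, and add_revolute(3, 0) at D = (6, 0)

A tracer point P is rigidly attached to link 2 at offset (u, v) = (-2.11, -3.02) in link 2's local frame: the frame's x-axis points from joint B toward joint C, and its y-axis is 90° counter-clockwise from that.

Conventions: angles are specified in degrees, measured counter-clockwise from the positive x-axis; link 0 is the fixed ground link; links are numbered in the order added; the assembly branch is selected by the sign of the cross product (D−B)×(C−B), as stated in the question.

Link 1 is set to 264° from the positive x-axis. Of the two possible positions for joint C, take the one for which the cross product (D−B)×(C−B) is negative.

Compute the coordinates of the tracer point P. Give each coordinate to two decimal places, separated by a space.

A=(0,0), D=(6.00,0)
B = A + 1.00·(cos264°, sin264°) = (-0.1045, -0.9945)
|BD| = 6.1850
circle(B,3.00) ∩ circle(D,7.00): a=-0.1411, h=2.9967
  candidates: C₊=(-0.7257,1.9405) cross=18.534; C₋=(0.2380,-3.9749) cross=-18.534
  branch - wants cross < 0 → take C=(0.2380,-3.9749) (cross=-18.534)
ex = (C−B)/|BC| = (0.1142,-0.9935); ey = (0.9935,0.1142)
P = B + -2.11·ex + -3.02·ey = (-3.3457,0.7568)

-3.35 0.76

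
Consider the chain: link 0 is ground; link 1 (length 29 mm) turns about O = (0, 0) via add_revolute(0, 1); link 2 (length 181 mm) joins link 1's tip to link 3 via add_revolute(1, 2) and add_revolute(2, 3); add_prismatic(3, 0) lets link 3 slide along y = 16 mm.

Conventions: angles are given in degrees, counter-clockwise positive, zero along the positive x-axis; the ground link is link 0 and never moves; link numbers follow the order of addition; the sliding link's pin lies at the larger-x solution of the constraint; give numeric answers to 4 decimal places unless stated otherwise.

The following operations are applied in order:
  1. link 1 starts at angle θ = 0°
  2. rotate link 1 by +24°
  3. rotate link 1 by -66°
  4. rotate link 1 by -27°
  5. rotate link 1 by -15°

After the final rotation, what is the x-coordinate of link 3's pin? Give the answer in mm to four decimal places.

geometry: r = 29 mm, L = 181 mm, e = 16 mm; θ starts at 0°
rotate link 1 by +24°: θ ← 0° +24° = 24°
rotate link 1 by -66°: θ ← 24° -66° = -42°
rotate link 1 by -27°: θ ← -42° -27° = -69°
rotate link 1 by -15°: θ ← -69° -15° = -84°
crank pin P = (r cos θ, r sin θ) = (3.031325, -28.841135)
h = r sin θ − e = -28.841135 − 16 = -44.841135
x = r cos θ + √(L² − h²) = 3.031325 + 175.357556 = 178.388882

178.3889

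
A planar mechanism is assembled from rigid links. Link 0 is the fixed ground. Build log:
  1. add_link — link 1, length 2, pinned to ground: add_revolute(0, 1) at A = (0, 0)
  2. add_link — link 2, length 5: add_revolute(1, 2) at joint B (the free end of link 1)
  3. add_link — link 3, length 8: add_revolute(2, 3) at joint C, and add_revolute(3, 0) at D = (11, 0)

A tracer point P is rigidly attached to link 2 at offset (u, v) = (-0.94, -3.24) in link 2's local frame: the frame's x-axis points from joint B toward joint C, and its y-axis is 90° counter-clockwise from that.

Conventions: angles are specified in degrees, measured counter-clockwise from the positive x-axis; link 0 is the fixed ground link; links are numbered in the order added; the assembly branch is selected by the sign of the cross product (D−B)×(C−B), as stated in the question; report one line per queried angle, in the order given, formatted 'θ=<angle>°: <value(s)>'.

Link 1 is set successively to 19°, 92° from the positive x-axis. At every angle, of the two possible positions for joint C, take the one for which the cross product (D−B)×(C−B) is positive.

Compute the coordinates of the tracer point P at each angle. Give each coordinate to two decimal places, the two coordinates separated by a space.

A=(0,0), D=(11.00,0)
θ=19°: B = A + 2.00·(cos19°, sin19°) = (1.8910, 0.6511)
θ=19°: |BD| = 9.1322
θ=19°: circle(B,5.00) ∩ circle(D,8.00): a=2.4308, h=4.3693
θ=19°:   candidates: C₊=(4.6272,4.8360) cross=39.902; C₋=(4.0041,-3.8804) cross=-39.902
θ=19°:   branch + wants cross > 0 → take C=(4.6272,4.8360) (cross=39.902)
θ=19°: ex = (C−B)/|BC| = (0.5472,0.8370); ey = (-0.8370,0.5472)
θ=19°: P = B + -0.94·ex + -3.24·ey = (4.0885,-1.9087)
θ=92°: B = A + 2.00·(cos92°, sin92°) = (-0.0698, 1.9988)
θ=92°: |BD| = 11.2488
θ=92°: circle(B,5.00) ∩ circle(D,8.00): a=3.8909, h=3.1402
θ=92°:   candidates: C₊=(4.3172,4.3977) cross=35.324; C₋=(3.2012,-1.7828) cross=-35.324
θ=92°:   branch + wants cross > 0 → take C=(4.3172,4.3977) (cross=35.324)
θ=92°: ex = (C−B)/|BC| = (0.8774,0.4798); ey = (-0.4798,0.8774)
θ=92°: P = B + -0.94·ex + -3.24·ey = (0.6599,-1.2950)

θ=19°: 4.09 -1.91
θ=92°: 0.66 -1.29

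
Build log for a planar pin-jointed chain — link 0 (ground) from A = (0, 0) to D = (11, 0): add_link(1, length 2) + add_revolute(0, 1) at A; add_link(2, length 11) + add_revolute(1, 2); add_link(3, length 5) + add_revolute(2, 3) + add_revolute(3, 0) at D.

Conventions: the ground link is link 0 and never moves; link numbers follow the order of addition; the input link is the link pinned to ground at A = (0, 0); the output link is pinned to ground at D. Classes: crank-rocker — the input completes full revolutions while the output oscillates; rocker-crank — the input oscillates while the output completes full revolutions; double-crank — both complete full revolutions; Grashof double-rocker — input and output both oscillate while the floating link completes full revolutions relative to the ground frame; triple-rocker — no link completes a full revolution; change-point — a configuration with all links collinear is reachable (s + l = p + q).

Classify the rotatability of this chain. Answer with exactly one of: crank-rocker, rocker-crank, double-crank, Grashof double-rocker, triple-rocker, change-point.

lengths: ground=11, input=2, coupler=11, output=5
sorted: s=2 (shortest), l=11 (longest), p+q=16
s + l = 13 vs p + q = 16
s + l < p + q (Grashof) with shortest = input link → crank-rocker

crank-rocker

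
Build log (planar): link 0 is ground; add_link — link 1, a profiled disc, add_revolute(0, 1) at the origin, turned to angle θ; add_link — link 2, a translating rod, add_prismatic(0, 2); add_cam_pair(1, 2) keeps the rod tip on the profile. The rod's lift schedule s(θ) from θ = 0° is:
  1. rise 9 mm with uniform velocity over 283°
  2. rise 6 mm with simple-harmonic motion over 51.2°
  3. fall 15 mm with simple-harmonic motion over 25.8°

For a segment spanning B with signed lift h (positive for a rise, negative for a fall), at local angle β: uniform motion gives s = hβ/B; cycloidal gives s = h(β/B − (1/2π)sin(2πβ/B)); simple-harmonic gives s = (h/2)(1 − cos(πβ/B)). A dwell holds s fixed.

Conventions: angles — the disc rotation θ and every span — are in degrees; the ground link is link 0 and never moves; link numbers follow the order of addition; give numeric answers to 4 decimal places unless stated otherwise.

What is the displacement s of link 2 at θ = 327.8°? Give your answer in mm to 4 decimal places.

seg 1 [0°–283°] uniform, h=9: full span → s += 9 → s = 9.0000
seg 2 [283°–334.2°] simple-harmonic, h=6: θ=327.8° here. β=44.8, B=51.2. 6/2·(1 − cos(π·0.8750)) = 5.7716 → s = 14.7716

14.7716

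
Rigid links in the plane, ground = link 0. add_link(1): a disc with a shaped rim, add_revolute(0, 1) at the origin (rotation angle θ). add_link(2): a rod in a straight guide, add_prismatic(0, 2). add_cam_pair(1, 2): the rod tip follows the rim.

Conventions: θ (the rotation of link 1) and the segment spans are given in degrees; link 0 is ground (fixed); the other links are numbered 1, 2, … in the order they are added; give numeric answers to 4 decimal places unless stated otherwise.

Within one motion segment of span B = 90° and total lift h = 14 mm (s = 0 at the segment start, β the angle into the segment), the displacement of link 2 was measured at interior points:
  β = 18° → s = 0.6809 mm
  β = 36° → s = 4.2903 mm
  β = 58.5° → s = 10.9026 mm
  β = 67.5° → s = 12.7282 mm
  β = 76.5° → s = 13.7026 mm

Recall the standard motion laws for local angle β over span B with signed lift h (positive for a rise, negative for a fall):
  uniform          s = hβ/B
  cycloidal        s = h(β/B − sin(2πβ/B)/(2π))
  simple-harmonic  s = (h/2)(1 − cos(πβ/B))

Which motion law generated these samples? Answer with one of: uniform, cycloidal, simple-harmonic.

candidates at β/B = r: uniform s = h·r (linear in β); cycloidal s = h·(r − sin(2πr)/(2π)); simple-harmonic s = (h/2)(1 − cos(πr))
β=18°: printed 0.6809 | uniform 2.8000, cycloidal 0.6809, simple-harmonic 1.3369
β=36°: printed 4.2903 | uniform 5.6000, cycloidal 4.2903, simple-harmonic 4.8369
β=58.5°: printed 10.9026 | uniform 9.1000, cycloidal 10.9026, simple-harmonic 10.1779
β=67.5°: printed 12.7282 | uniform 10.5000, cycloidal 12.7282, simple-harmonic 11.9497
β=76.5°: printed 13.7026 | uniform 11.9000, cycloidal 13.7026, simple-harmonic 13.2370
only one law matches every sample → cycloidal

cycloidal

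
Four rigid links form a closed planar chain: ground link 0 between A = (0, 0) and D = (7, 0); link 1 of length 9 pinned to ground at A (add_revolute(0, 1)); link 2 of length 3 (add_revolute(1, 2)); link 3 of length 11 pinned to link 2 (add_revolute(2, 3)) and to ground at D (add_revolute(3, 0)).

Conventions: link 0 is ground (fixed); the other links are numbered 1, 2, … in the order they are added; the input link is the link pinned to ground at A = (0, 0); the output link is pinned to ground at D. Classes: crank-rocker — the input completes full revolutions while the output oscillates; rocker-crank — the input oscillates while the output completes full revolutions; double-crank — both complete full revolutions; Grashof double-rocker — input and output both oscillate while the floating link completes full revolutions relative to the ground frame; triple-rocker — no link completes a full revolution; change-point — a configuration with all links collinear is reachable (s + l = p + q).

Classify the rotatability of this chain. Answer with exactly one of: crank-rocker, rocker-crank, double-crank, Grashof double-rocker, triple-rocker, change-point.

lengths: ground=7, input=9, coupler=3, output=11
sorted: s=3 (shortest), l=11 (longest), p+q=16
s + l = 14 vs p + q = 16
s + l < p + q (Grashof) with shortest = coupler link → Grashof double-rocker

Grashof double-rocker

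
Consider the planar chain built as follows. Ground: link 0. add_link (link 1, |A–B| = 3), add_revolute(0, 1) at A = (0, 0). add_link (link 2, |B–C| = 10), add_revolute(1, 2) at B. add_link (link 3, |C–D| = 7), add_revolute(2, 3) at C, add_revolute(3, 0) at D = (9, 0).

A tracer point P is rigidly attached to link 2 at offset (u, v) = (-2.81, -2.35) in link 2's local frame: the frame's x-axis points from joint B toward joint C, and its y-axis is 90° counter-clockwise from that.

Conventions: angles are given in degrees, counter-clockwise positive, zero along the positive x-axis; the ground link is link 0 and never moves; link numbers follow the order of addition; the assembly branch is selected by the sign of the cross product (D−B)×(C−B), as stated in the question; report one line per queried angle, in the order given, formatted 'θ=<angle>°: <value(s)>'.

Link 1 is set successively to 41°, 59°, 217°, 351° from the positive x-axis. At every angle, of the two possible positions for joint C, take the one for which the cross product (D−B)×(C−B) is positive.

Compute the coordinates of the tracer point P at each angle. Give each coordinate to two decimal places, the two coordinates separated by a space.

A=(0,0), D=(9.00,0)
θ=41°: B = A + 3.00·(cos41°, sin41°) = (2.2641, 1.9682)
θ=41°: |BD| = 7.0175
θ=41°: circle(B,10.00) ∩ circle(D,7.00): a=7.1425, h=6.9989
θ=41°:   candidates: C₊=(11.0829,6.6829) cross=49.115; C₋=(7.1570,-6.7530) cross=-49.115
θ=41°:   branch + wants cross > 0 → take C=(11.0829,6.6829) (cross=49.115)
θ=41°: ex = (C−B)/|BC| = (0.8819,0.4715); ey = (-0.4715,0.8819)
θ=41°: P = B + -2.81·ex + -2.35·ey = (0.8940,-1.4291)
θ=59°: B = A + 3.00·(cos59°, sin59°) = (1.5451, 2.5715)
θ=59°: |BD| = 7.8859
θ=59°: circle(B,10.00) ∩ circle(D,7.00): a=7.1766, h=6.9640
θ=59°:   candidates: C₊=(10.6003,6.8146) cross=54.917; C₋=(6.0586,-6.3520) cross=-54.917
θ=59°:   branch + wants cross > 0 → take C=(10.6003,6.8146) (cross=54.917)
θ=59°: ex = (C−B)/|BC| = (0.9055,0.4243); ey = (-0.4243,0.9055)
θ=59°: P = B + -2.81·ex + -2.35·ey = (-0.0023,-0.7488)
θ=217°: B = A + 3.00·(cos217°, sin217°) = (-2.3959, -1.8054)
θ=217°: |BD| = 11.5380
θ=217°: circle(B,10.00) ∩ circle(D,7.00): a=7.9791, h=6.0278
θ=217°:   candidates: C₊=(4.5417,5.3966) cross=69.549; C₋=(6.4281,-6.5104) cross=-69.549
θ=217°:   branch + wants cross > 0 → take C=(4.5417,5.3966) (cross=69.549)
θ=217°: ex = (C−B)/|BC| = (0.6938,0.7202); ey = (-0.7202,0.6938)
θ=217°: P = B + -2.81·ex + -2.35·ey = (-2.6529,-5.4596)
θ=351°: B = A + 3.00·(cos351°, sin351°) = (2.9631, -0.4693)
θ=351°: |BD| = 6.0551
θ=351°: circle(B,10.00) ∩ circle(D,7.00): a=7.2389, h=6.8992
θ=351°:   candidates: C₊=(9.6454,6.9702) cross=41.776; C₋=(10.7149,-6.7867) cross=-41.776
θ=351°:   branch + wants cross > 0 → take C=(9.6454,6.9702) (cross=41.776)
θ=351°: ex = (C−B)/|BC| = (0.6682,0.7439); ey = (-0.7439,0.6682)
θ=351°: P = B + -2.81·ex + -2.35·ey = (2.8336,-4.1302)

θ=41°: 0.89 -1.43
θ=59°: -0.00 -0.75
θ=217°: -2.65 -5.46
θ=351°: 2.83 -4.13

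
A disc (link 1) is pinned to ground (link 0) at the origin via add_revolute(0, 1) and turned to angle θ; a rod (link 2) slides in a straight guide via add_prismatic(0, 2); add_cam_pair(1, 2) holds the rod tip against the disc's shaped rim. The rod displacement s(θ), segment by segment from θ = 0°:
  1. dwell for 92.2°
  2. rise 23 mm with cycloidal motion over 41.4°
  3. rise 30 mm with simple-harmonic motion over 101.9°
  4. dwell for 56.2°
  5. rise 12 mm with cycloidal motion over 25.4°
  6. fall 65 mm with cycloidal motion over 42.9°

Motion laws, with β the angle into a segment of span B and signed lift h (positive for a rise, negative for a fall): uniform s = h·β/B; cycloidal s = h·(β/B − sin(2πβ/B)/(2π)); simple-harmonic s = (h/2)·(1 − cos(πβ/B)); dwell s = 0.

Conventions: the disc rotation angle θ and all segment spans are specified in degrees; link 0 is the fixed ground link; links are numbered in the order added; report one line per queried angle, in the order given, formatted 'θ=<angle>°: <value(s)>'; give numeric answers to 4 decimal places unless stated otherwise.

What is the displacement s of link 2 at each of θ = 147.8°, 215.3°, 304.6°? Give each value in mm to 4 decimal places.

segment 1 (0° to 92.2°, dwell): s unchanged at 0.0000
segment 2 (92.2° to 133.6°, cycloidal, h = 23) is passed completely: s = 0.0000 + (23) = 23.0000
θ = 147.8° falls in segment 3 (133.6° to 235.5°, simple-harmonic, h = 30): β = 147.8 − 133.6 = 14.2°, B = 101.9°; Δs = 30/2·(1 − cos(π·0.1394)) = 1.4146; s = 23.0000 + 1.4146 = 24.4146
θ = 215.3° falls in segment 3 (133.6° to 235.5°, simple-harmonic, h = 30): β = 215.3 − 133.6 = 81.7°, B = 101.9°; Δs = 30/2·(1 − cos(π·0.8018)) = 27.1840; s = 23.0000 + 27.1840 = 50.1840
segment 3 (133.6° to 235.5°, simple-harmonic, h = 30) is passed completely: s = 23.0000 + (30) = 53.0000
segment 4 (235.5° to 291.7°, dwell): s unchanged at 53.0000
θ = 304.6° falls in segment 5 (291.7° to 317.1°, cycloidal, h = 12): β = 304.6 − 291.7 = 12.9°, B = 25.4°; Δs = 12·(0.5079 − sin(2π·0.5079)/(2π)) = 6.1889; s = 53.0000 + 6.1889 = 59.1889

θ=147.8°: 24.4146
θ=215.3°: 50.1840
θ=304.6°: 59.1889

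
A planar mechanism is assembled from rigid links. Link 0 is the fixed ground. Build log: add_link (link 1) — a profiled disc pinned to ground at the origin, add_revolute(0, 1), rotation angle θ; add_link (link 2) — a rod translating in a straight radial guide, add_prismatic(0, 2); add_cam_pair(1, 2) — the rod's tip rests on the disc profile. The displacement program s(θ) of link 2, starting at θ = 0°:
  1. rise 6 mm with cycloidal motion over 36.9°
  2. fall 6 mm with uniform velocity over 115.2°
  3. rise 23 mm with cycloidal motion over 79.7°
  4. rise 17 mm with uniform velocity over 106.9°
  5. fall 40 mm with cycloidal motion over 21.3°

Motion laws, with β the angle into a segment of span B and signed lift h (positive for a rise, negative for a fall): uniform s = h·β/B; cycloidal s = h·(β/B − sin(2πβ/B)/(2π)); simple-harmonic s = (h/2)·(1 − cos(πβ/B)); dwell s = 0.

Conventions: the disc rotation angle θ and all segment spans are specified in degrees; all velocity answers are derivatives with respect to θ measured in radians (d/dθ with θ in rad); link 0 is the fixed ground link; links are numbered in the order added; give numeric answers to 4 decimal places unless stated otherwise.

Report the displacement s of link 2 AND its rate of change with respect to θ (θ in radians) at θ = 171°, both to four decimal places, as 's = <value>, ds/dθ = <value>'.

seg 1 [0°–36.9°] cycloidal, h=6: full span → s += 6 → s = 6.0000
seg 2 [36.9°–152.1°] uniform, h=-6: full span → s += -6 → s = 0.0000
seg 3 [152.1°–231.8°] cycloidal, h=23: θ=171° here. β=18.9, B=79.7. 23·(0.2371 − sin(2π·0.2371)/(2π)) = 1.8056 → s = 1.8056
velocity in seg [152.1°–231.8°] (cycloidal), θ in radians: β = 18.9° = 0.3299 rad, B = 79.7° = 1.3910 rad; ds/dθ = (h/B)(1 − cos(2πβ/B)) = (23/1.3910)(1 − cos(2π·0.2371)) = 15.199899 mm/rad

s = 1.8056, ds/dθ = 15.1999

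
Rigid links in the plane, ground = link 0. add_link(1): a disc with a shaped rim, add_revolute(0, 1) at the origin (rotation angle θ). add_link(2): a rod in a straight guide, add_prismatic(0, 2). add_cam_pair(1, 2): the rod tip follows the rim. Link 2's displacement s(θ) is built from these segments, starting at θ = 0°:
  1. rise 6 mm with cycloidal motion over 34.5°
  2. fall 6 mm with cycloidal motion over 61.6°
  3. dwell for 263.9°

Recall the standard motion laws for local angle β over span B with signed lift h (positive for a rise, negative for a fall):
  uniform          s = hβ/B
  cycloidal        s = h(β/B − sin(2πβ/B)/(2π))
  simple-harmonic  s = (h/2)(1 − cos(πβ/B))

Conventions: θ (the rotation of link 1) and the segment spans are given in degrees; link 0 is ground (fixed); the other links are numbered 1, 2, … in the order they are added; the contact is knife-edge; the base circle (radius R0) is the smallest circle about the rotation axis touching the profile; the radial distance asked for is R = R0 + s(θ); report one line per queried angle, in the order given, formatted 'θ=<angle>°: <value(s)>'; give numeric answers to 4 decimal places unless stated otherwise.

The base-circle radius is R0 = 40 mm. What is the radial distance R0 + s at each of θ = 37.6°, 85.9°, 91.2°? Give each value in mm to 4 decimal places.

segment 1 (0° to 34.5°, cycloidal, h = 6) is passed completely: s = 0.0000 + (6) = 6.0000
θ = 37.6° falls in segment 2 (34.5° to 96.1°, cycloidal, h = -6): β = 37.6 − 34.5 = 3.1°, B = 61.6°; Δs = -6·(0.0503 − sin(2π·0.0503)/(2π)) = -0.0050; s = 6.0000 − 0.0050 = 5.9950
θ = 85.9° falls in segment 2 (34.5° to 96.1°, cycloidal, h = -6): β = 85.9 − 34.5 = 51.4°, B = 61.6°; Δs = -6·(0.8344 − sin(2π·0.8344)/(2π)) = -5.8302; s = 6.0000 − 5.8302 = 0.1698
θ = 91.2° falls in segment 2 (34.5° to 96.1°, cycloidal, h = -6): β = 91.2 − 34.5 = 56.7°, B = 61.6°; Δs = -6·(0.9205 − sin(2π·0.9205)/(2π)) = -5.9804; s = 6.0000 − 5.9804 = 0.0196
θ=37.6°: R = R0 + s = 40 + 5.9950 = 45.9950
θ=85.9°: R = R0 + s = 40 + 0.1698 = 40.1698
θ=91.2°: R = R0 + s = 40 + 0.0196 = 40.0196

θ=37.6°: 45.9950
θ=85.9°: 40.1698
θ=91.2°: 40.0196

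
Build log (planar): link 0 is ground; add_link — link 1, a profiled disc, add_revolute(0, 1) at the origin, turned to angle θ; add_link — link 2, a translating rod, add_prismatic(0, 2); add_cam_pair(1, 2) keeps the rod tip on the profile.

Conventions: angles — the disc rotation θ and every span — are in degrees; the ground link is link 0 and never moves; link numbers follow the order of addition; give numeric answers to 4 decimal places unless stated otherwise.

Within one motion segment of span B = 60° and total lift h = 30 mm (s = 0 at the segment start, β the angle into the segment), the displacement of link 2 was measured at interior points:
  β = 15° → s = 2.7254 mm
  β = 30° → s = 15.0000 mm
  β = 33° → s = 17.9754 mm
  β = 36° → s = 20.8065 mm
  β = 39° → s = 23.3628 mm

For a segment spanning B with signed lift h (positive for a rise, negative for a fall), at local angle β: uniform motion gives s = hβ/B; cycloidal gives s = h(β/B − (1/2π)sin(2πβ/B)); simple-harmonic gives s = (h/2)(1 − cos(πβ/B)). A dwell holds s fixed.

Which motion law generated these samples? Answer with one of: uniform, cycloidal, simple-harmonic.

candidates at β/B = r: uniform s = h·r (linear in β); cycloidal s = h·(r − sin(2πr)/(2π)); simple-harmonic s = (h/2)(1 − cos(πr))
β=15°: printed 2.7254 | uniform 7.5000, cycloidal 2.7254, simple-harmonic 4.3934
β=30°: printed 15.0000 | uniform 15.0000, cycloidal 15.0000, simple-harmonic 15.0000
β=33°: printed 17.9754 | uniform 16.5000, cycloidal 17.9754, simple-harmonic 17.3465
β=36°: printed 20.8065 | uniform 18.0000, cycloidal 20.8065, simple-harmonic 19.6353
β=39°: printed 23.3628 | uniform 19.5000, cycloidal 23.3628, simple-harmonic 21.8099
only one law matches every sample → cycloidal

cycloidal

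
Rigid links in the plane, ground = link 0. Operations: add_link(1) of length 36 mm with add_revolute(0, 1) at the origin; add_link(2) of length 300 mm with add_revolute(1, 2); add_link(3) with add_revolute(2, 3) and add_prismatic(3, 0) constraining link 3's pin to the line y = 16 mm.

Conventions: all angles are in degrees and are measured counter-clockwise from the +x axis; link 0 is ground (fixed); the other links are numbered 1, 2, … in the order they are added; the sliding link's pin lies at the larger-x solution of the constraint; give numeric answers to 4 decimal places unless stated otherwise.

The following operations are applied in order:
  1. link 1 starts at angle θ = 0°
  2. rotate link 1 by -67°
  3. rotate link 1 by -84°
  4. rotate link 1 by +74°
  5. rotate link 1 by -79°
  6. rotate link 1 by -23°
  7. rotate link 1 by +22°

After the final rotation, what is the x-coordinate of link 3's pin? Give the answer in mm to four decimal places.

geometry: r = 36 mm, L = 300 mm, e = 16 mm; θ starts at 0°
rotate link 1 by -67°: θ ← 0° -67° = -67°
rotate link 1 by -84°: θ ← -67° -84° = -151°
rotate link 1 by +74°: θ ← -151° +74° = -77°
rotate link 1 by -79°: θ ← -77° -79° = -156°
rotate link 1 by -23°: θ ← -156° -23° = -179°
rotate link 1 by +22°: θ ← -179° +22° = -157°
crank pin P = (r cos θ, r sin θ) = (-33.138175, -14.066321)
h = r sin θ − e = -14.066321 − 16 = -30.066321
x = r cos θ + √(L² − h²) = -33.138175 + 298.489558 = 265.351383

265.3514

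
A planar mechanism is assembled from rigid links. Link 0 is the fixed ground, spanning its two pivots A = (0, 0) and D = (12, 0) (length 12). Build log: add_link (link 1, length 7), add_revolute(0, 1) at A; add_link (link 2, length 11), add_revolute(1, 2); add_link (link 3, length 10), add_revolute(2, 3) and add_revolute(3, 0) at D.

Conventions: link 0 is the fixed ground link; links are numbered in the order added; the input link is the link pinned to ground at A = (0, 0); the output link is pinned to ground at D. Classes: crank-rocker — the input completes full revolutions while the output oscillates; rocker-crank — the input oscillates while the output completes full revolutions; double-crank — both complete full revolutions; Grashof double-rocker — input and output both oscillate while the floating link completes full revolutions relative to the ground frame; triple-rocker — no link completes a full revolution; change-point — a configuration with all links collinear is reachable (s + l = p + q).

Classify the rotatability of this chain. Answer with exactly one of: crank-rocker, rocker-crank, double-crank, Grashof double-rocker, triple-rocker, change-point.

lengths: ground=12, input=7, coupler=11, output=10
sorted: s=7 (shortest), l=12 (longest), p+q=21
s + l = 19 vs p + q = 21
s + l < p + q (Grashof) with shortest = input link → crank-rocker

crank-rocker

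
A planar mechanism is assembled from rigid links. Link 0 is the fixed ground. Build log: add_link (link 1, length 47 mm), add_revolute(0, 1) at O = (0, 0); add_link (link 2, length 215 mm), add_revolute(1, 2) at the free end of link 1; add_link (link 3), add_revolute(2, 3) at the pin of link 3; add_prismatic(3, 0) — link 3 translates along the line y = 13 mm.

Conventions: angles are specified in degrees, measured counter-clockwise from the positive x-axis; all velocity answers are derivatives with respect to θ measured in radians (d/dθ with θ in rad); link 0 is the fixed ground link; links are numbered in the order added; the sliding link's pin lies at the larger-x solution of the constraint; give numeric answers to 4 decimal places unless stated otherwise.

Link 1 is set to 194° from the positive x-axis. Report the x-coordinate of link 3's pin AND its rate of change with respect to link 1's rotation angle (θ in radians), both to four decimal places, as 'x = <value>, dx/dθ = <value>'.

geometry: r = 47 mm, L = 215 mm, e = 13 mm
crank pin P = (r cos θ, r sin θ) = (-45.603899, -11.370329)
h = r sin θ − e = -11.370329 − 13 = -24.370329
x = r cos θ + √(L² − h²) = -45.603899 + 213.614342 = 168.010443
dx/dθ = −r sin θ − h·r cos θ/√(L² − h²) (θ in radians; h = -24.370329) = 6.167579

x = 168.0104, dx/dθ = 6.1676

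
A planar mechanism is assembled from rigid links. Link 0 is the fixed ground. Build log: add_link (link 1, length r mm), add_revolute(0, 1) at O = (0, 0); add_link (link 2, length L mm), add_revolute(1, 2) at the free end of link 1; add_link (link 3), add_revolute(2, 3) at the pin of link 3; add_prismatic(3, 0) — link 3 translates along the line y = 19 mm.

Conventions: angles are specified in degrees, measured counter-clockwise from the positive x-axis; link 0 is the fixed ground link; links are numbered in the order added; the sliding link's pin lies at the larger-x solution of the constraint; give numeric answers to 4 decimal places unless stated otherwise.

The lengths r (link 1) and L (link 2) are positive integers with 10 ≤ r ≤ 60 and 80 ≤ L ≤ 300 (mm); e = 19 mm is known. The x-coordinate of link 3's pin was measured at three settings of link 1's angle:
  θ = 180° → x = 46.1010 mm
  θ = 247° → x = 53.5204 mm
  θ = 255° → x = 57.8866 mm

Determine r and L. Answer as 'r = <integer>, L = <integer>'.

constraint per measurement: (x − r cos θ)² + (r sin θ − e)² = L²
subtracting the θ₁ and θ₂ equations cancels the r² and L² terms:
r = (x₁² − x₂²) / (2[(x₁cos θ₁ + e sin θ₁) − (x₂cos θ₂ + e sin θ₂)]) = 47.9998 → r = 48
L² = (x₁ − r cos θ₁)² + (r sin θ₁ − e)² = 9215.9982 → L = 96.0000 → L = 96
check at θ₃=255°: x = 57.8866 (printed 57.8866) ✓

r = 48, L = 96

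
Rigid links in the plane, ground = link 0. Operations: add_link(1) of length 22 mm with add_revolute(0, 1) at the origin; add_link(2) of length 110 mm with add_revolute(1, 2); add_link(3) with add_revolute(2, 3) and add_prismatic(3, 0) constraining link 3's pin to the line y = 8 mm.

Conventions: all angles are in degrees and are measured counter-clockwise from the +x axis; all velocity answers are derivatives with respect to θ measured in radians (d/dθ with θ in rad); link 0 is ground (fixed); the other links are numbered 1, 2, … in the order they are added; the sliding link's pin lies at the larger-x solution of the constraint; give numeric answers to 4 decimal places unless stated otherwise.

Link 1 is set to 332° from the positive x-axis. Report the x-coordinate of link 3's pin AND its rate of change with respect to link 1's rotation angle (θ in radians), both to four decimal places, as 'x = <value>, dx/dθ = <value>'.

geometry: r = 22 mm, L = 110 mm, e = 8 mm
crank pin P = (r cos θ, r sin θ) = (19.424847, -10.328374)
h = r sin θ − e = -10.328374 − 8 = -18.328374
x = r cos θ + √(L² − h²) = 19.424847 + 108.462301 = 127.887148
dx/dθ = −r sin θ − h·r cos θ/√(L² − h²) (θ in radians; h = -18.328374) = 13.610859

x = 127.8871, dx/dθ = 13.6109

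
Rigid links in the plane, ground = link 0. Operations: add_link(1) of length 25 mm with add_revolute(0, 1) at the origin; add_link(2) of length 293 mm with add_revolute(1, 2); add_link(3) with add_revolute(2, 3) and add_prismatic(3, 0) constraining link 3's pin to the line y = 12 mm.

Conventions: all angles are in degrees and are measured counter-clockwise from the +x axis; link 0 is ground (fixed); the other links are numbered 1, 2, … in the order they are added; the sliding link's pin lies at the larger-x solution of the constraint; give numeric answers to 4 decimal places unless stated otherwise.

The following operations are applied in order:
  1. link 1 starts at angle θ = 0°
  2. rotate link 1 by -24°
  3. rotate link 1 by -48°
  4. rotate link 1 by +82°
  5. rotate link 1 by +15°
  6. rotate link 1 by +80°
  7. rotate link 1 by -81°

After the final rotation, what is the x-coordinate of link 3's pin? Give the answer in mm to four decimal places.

geometry: r = 25 mm, L = 293 mm, e = 12 mm; θ starts at 0°
rotate link 1 by -24°: θ ← 0° -24° = -24°
rotate link 1 by -48°: θ ← -24° -48° = -72°
rotate link 1 by +82°: θ ← -72° +82° = 10°
rotate link 1 by +15°: θ ← 10° +15° = 25°
rotate link 1 by +80°: θ ← 25° +80° = 105°
rotate link 1 by -81°: θ ← 105° -81° = 24°
crank pin P = (r cos θ, r sin θ) = (22.838636, 10.168416)
h = r sin θ − e = 10.168416 − 12 = -1.831584
x = r cos θ + √(L² − h²) = 22.838636 + 292.994275 = 315.832912

315.8329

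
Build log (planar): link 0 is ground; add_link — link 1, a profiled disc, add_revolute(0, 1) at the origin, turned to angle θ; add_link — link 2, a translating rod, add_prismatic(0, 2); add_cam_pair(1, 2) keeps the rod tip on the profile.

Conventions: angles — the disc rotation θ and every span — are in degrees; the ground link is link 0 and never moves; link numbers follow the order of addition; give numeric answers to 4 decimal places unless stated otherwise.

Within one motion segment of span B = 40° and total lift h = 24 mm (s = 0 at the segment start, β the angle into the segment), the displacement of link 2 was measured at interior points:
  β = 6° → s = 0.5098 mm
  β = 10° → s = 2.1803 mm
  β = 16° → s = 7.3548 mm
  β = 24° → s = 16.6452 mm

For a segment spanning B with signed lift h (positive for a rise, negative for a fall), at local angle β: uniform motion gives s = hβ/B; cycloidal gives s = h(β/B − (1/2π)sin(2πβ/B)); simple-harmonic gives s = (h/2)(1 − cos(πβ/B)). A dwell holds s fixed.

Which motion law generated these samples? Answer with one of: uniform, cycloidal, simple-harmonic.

candidates at β/B = r: uniform s = h·r (linear in β); cycloidal s = h·(r − sin(2πr)/(2π)); simple-harmonic s = (h/2)(1 − cos(πr))
β=6°: printed 0.5098 | uniform 3.6000, cycloidal 0.5098, simple-harmonic 1.3079
β=10°: printed 2.1803 | uniform 6.0000, cycloidal 2.1803, simple-harmonic 3.5147
β=16°: printed 7.3548 | uniform 9.6000, cycloidal 7.3548, simple-harmonic 8.2918
β=24°: printed 16.6452 | uniform 14.4000, cycloidal 16.6452, simple-harmonic 15.7082
only one law matches every sample → cycloidal

cycloidal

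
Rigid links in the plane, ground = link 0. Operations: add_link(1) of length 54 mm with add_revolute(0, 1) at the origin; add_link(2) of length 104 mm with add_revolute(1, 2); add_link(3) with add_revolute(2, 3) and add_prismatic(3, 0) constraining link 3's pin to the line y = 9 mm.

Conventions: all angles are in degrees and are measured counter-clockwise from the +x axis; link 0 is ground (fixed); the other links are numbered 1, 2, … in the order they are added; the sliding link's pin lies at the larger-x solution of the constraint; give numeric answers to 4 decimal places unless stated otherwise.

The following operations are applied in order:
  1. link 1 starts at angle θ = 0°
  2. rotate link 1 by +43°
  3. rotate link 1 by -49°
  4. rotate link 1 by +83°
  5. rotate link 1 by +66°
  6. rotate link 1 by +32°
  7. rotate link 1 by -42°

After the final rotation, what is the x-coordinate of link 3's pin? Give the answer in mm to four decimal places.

geometry: r = 54 mm, L = 104 mm, e = 9 mm; θ starts at 0°
rotate link 1 by +43°: θ ← 0° +43° = 43°
rotate link 1 by -49°: θ ← 43° -49° = -6°
rotate link 1 by +83°: θ ← -6° +83° = 77°
rotate link 1 by +66°: θ ← 77° +66° = 143°
rotate link 1 by +32°: θ ← 143° +32° = 175°
rotate link 1 by -42°: θ ← 175° -42° = 133°
crank pin P = (r cos θ, r sin θ) = (-36.827911, 39.493100)
h = r sin θ − e = 39.493100 − 9 = 30.493100
x = r cos θ + √(L² − h²) = -36.827911 + 99.429225 = 62.601314

62.6013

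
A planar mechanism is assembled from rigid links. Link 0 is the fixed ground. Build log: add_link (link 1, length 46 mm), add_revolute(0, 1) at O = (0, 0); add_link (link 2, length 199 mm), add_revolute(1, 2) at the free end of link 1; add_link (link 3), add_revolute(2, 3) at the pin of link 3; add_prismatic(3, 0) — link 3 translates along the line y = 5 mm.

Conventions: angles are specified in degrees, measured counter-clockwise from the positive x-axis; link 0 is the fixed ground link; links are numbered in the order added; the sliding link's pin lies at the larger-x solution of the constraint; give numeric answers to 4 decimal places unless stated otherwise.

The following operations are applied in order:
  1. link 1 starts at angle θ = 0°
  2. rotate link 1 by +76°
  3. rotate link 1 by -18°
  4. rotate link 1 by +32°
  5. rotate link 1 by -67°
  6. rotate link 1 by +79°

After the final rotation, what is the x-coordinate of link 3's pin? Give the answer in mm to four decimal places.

geometry: r = 46 mm, L = 199 mm, e = 5 mm; θ starts at 0°
rotate link 1 by +76°: θ ← 0° +76° = 76°
rotate link 1 by -18°: θ ← 76° -18° = 58°
rotate link 1 by +32°: θ ← 58° +32° = 90°
rotate link 1 by -67°: θ ← 90° -67° = 23°
rotate link 1 by +79°: θ ← 23° +79° = 102°
crank pin P = (r cos θ, r sin θ) = (-9.563938, 44.994790)
h = r sin θ − e = 44.994790 − 5 = 39.994790
x = r cos θ + √(L² − h²) = -9.563938 + 194.939521 = 185.375583

185.3756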